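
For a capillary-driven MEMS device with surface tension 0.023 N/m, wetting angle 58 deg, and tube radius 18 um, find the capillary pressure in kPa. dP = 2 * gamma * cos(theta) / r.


Step 1: cos(58 deg) = 0.5299
Step 2: Convert r to m: r = 18e-6 m
Step 3: dP = 2 * 0.023 * 0.5299 / 18e-6 = 1354.2 Pa
Step 4: Convert Pa to kPa (divide by 1000).
dP = 1.35 kPa


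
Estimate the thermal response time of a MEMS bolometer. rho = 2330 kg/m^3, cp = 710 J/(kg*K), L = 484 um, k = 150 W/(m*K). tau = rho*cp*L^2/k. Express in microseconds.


Step 1: Convert L to m: L = 484e-6 m
Step 2: L^2 = (484e-6)^2 = 2.34256e-07 m^2
Step 3: tau = 2330 * 710 * 2.34256e-07 / 150 = 2.58353134e-03 s
Step 4: Convert to microseconds (multiply by 1e6).
tau = 2583.531 us


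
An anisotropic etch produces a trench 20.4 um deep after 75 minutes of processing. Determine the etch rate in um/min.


Step 1: Etch rate = depth / time
Step 2: rate = 20.4 / 75
rate = 0.272 um/min


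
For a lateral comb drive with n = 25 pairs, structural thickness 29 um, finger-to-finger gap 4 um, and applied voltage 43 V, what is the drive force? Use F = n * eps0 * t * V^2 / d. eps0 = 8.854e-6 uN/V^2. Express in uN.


Step 1: Parameters: n=25, eps0=8.854e-6 uN/V^2, t=29 um, V=43 V, d=4 um
Step 2: V^2 = 1849
Step 3: F = 25 * 8.854e-6 * 29 * 1849 / 4
F = 2.967 uN


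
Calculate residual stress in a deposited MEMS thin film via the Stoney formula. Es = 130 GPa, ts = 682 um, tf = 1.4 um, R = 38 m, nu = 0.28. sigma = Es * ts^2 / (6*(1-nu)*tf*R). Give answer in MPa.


Step 1: Compute numerator: Es * ts^2 = 130 * 682^2 = 60466120 (GPa*um^2)
Step 2: Compute denominator (R in um): 6*(1-nu)*tf*R = 6*0.72*1.4*38e6 = 229824000.0 (um^2)
Step 3: sigma (GPa) = 60466120 / 229824000.0 = 2.63098e-01 GPa
Step 4: Convert to MPa (x1000): sigma = 263.1 MPa


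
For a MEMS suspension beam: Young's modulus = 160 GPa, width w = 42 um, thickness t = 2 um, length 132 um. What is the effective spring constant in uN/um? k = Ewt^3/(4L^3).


Step 1: Convert E to consistent units (1 GPa = 1000 uN/um^2).
E = 160 GPa = 160000 uN/um^2
Step 2: Compute t^3 = 2^3 = 8
Step 3: Compute L^3 = 132^3 = 2299968
Step 4: k = 160000 * 42 * 8 / (4 * 2299968)
k = 5.8436 uN/um


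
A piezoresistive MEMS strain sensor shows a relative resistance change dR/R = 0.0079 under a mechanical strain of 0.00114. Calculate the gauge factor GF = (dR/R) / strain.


Step 1: Identify values.
dR/R = 0.0079, strain = 0.00114
Step 2: GF = (dR/R) / strain = 0.0079 / 0.00114
GF = 6.9


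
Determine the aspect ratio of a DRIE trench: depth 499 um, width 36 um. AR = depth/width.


Step 1: AR = depth / width
Step 2: AR = 499 / 36
AR = 13.9


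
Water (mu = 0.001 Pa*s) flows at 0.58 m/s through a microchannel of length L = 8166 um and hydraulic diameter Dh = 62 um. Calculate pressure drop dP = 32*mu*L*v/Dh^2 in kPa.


Step 1: Convert to SI: L = 8166e-6 m, Dh = 62e-6 m
Step 2: dP = 32 * 0.001 * 8166e-6 * 0.58 / (62e-6)^2
Step 3: dP = 39427.93 Pa
Step 4: Convert to kPa: dP = 39.43 kPa


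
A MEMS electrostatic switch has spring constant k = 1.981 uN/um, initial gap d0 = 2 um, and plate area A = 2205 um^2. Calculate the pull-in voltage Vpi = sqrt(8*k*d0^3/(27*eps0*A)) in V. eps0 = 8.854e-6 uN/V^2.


Step 1: Compute numerator: 8 * k * d0^3 = 8 * 1.981 * 2^3 = 126.784
Step 2: Compute denominator: 27 * eps0 * A = 27 * 8.854e-6 * 2205 = 0.527123
Step 3: Vpi = sqrt(126.784 / 0.527123)
Vpi = 15.51 V


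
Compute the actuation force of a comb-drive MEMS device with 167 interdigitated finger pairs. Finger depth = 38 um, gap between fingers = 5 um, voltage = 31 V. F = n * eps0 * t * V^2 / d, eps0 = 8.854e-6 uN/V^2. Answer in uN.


Step 1: Parameters: n=167, eps0=8.854e-6 uN/V^2, t=38 um, V=31 V, d=5 um
Step 2: V^2 = 961
Step 3: F = 167 * 8.854e-6 * 38 * 961 / 5
F = 10.799 uN


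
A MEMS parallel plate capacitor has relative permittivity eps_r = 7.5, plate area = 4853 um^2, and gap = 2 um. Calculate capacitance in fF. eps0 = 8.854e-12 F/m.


Step 1: Convert area to m^2: A = 4853e-12 m^2
Step 2: Convert gap to m: d = 2e-6 m
Step 3: C = eps0 * eps_r * A / d
C = 8.854e-12 * 7.5 * 4853e-12 / 2e-6
Step 4: Convert to fF (multiply by 1e15).
C = 161.13 fF


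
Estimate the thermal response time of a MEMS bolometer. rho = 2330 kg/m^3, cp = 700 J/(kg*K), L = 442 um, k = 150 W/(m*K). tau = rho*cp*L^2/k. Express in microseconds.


Step 1: Convert L to m: L = 442e-6 m
Step 2: L^2 = (442e-6)^2 = 1.95364e-07 m^2
Step 3: tau = 2330 * 700 * 1.95364e-07 / 150 = 2.12425789e-03 s
Step 4: Convert to microseconds (multiply by 1e6).
tau = 2124.258 us


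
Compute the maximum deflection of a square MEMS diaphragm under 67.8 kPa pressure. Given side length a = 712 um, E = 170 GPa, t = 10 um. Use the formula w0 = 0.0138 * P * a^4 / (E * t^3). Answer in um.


Step 1: Convert pressure to compatible units (E is in GPa, so P in GPa).
P = 67.8 kPa = 67.8e-6 GPa
Step 2: Compute numerator: 0.0138 * P * a^4.
a^4 = 712^4 = 256992219136
numerator = 0.0138 * 67.8e-6 * 256992219136 = 2.404522e+05
Step 3: Compute denominator: E * t^3 = 170 * 10^3 = 170000
Step 4: w0 = numerator / denominator = 2.404522e+05 / 170000 = 1.4144 um


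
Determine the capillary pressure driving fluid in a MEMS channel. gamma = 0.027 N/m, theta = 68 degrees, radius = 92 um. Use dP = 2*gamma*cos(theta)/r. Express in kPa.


Step 1: cos(68 deg) = 0.3746
Step 2: Convert r to m: r = 92e-6 m
Step 3: dP = 2 * 0.027 * 0.3746 / 92e-6 = 219.9 Pa
Step 4: Convert Pa to kPa (divide by 1000).
dP = 0.22 kPa


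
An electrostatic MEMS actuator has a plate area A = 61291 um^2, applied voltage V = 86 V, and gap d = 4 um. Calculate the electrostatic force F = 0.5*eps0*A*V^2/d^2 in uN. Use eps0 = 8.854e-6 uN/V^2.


Step 1: Identify parameters.
eps0 = 8.854e-6 uN/V^2, A = 61291 um^2, V = 86 V, d = 4 um
Step 2: Compute V^2 = 86^2 = 7396
Step 3: Compute d^2 = 4^2 = 16
Step 4: F = 0.5 * 8.854e-6 * 61291 * 7396 / 16
F = 125.425 uN


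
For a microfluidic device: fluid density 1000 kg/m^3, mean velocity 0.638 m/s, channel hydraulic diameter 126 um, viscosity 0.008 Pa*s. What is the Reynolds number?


Step 1: Convert Dh to meters: Dh = 126e-6 m
Step 2: Re = rho * v * Dh / mu
Re = 1000 * 0.638 * 126e-6 / 0.008
Re = 10.049


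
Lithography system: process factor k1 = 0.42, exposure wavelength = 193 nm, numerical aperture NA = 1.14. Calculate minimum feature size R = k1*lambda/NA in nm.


Step 1: Identify values: k1 = 0.42, lambda = 193 nm, NA = 1.14
Step 2: R = k1 * lambda / NA
R = 0.42 * 193 / 1.14
R = 71.1 nm


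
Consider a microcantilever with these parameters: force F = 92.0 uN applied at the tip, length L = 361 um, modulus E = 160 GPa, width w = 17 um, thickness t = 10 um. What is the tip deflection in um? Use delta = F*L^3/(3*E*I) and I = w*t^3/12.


Step 1: Calculate the second moment of area.
I = w * t^3 / 12 = 17 * 10^3 / 12 = 1416.6667 um^4
Step 2: Convert E to consistent units (1 GPa = 1000 uN/um^2).
E = 160 GPa = 160000 uN/um^2
Step 3: Calculate tip deflection.
delta = F * L^3 / (3 * E * I)
delta = 92.0 * 361^3 / (3 * 160000 * 1416.6667)
delta = 6.365 um


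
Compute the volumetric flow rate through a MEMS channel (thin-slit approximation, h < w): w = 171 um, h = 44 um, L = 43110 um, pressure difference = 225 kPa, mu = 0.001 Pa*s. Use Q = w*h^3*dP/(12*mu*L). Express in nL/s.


Step 1: Convert all dimensions to SI (meters).
w = 171e-6 m, h = 44e-6 m, L = 43110e-6 m, dP = 225e3 Pa
Step 2: Q = w * h^3 * dP / (12 * mu * L)
Q = 171e-6 * (44e-6)^3 * 225e3 / (12 * 0.001 * 43110e-6) = 6.33544885e-09 m^3/s
Step 3: Convert Q from m^3/s to nL/s (1 m^3 = 1e12 nL, so multiply by 1e12).
Q = 6335.449 nL/s


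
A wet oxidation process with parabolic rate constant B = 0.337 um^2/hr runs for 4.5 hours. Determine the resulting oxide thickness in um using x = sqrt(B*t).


Step 1: Compute B*t = 0.337 * 4.5 = 1.5165
Step 2: x = sqrt(1.5165)
x = 1.231 um


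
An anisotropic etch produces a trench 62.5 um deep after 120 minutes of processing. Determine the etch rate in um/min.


Step 1: Etch rate = depth / time
Step 2: rate = 62.5 / 120
rate = 0.521 um/min


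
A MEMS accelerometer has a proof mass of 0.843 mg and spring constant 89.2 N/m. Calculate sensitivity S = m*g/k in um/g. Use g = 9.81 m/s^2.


Step 1: Convert mass: m = 0.843 mg = 8.43e-07 kg
Step 2: S = m * g / k = 8.43e-07 * 9.81 / 89.2
Step 3: S = 9.27e-08 m/g
Step 4: Convert to um/g: S = 0.093 um/g


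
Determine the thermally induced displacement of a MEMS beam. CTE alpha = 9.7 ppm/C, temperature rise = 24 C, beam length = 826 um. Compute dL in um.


Step 1: Convert CTE: alpha = 9.7 ppm/C = 9.7e-6 /C
Step 2: dL = 9.7e-6 * 24 * 826
dL = 0.1923 um


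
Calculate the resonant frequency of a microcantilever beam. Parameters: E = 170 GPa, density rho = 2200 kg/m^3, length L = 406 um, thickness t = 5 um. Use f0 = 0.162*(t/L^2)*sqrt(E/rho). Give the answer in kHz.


Step 1: Convert units to SI.
t_SI = 5e-6 m, L_SI = 406e-6 m
Step 2: Calculate sqrt(E/rho).
sqrt(170e9 / 2200) = 8790.49 m/s
Step 3: Compute f0.
f0 = 0.162 * 5e-6 / (406e-6)^2 * 8790.49 = 43196.2 Hz = 43.2 kHz


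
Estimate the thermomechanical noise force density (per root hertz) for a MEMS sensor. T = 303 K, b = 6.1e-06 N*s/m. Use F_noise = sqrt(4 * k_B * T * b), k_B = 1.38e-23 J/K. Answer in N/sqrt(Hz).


Step 1: Compute 4 * k_B * T * b
= 4 * 1.38e-23 * 303 * 6.1e-06
= 1.0203e-25 N^2/Hz
Step 2: F_noise = sqrt(1.0203e-25)
F_noise = 3.19e-13 N/sqrt(Hz)


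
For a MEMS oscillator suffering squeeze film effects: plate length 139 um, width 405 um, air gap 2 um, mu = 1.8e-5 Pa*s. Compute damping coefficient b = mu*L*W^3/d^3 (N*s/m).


Step 1: Convert to SI.
L = 139e-6 m, W = 405e-6 m, d = 2e-6 m
Step 2: W^3 = (405e-6)^3 = 6.64e-11 m^3
Step 3: d^3 = (2e-6)^3 = 8.00e-18 m^3
Step 4: b = 1.8e-5 * 139e-6 * 6.64e-11 / 8.00e-18
b = 2.08e-02 N*s/m


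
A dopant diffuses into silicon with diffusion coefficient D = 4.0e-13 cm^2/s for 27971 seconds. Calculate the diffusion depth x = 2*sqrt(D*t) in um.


Step 1: Compute D*t = 4.0e-13 * 27971 = 1.11884e-08 cm^2
Step 2: sqrt(D*t) = 1.05775e-04 cm
Step 3: x = 2 * 1.05775e-04 cm = 2.1155e-04 cm
Step 4: Convert to um (1 cm = 1e4 um): x = 2.116 um


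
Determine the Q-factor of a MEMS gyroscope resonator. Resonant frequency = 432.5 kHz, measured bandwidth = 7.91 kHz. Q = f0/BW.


Step 1: Q = f0 / bandwidth
Step 2: Q = 432.5 / 7.91
Q = 54.7


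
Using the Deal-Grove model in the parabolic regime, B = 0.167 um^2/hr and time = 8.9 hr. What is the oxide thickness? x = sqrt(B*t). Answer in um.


Step 1: Compute B*t = 0.167 * 8.9 = 1.4863
Step 2: x = sqrt(1.4863)
x = 1.219 um


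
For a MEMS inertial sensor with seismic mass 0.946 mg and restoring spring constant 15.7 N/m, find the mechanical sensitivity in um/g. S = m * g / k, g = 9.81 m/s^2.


Step 1: Convert mass: m = 0.946 mg = 9.46e-07 kg
Step 2: S = m * g / k = 9.46e-07 * 9.81 / 15.7
Step 3: S = 5.91e-07 m/g
Step 4: Convert to um/g: S = 0.591 um/g


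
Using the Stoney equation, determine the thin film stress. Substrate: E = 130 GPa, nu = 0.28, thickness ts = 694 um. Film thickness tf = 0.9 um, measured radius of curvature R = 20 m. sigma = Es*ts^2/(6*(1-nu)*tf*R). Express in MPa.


Step 1: Compute numerator: Es * ts^2 = 130 * 694^2 = 62612680 (GPa*um^2)
Step 2: Compute denominator (R in um): 6*(1-nu)*tf*R = 6*0.72*0.9*20e6 = 77760000.0 (um^2)
Step 3: sigma (GPa) = 62612680 / 77760000.0 = 8.05204e-01 GPa
Step 4: Convert to MPa (x1000): sigma = 805.2 MPa


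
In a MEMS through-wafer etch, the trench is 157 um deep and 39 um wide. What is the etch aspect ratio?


Step 1: AR = depth / width
Step 2: AR = 157 / 39
AR = 4.0


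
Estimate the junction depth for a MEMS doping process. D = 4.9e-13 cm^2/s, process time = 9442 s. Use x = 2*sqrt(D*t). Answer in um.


Step 1: Compute D*t = 4.9e-13 * 9442 = 4.62658e-09 cm^2
Step 2: sqrt(D*t) = 6.8019e-05 cm
Step 3: x = 2 * 6.8019e-05 cm = 1.36038e-04 cm
Step 4: Convert to um (1 cm = 1e4 um): x = 1.36 um


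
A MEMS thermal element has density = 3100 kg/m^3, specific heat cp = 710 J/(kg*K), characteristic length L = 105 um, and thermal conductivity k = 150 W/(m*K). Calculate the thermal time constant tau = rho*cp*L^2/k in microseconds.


Step 1: Convert L to m: L = 105e-6 m
Step 2: L^2 = (105e-6)^2 = 1.1025e-08 m^2
Step 3: tau = 3100 * 710 * 1.1025e-08 / 150 = 1.617735e-04 s
Step 4: Convert to microseconds (multiply by 1e6).
tau = 161.773 us


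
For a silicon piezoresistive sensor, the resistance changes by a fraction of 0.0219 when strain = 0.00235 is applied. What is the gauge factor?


Step 1: Identify values.
dR/R = 0.0219, strain = 0.00235
Step 2: GF = (dR/R) / strain = 0.0219 / 0.00235
GF = 9.3


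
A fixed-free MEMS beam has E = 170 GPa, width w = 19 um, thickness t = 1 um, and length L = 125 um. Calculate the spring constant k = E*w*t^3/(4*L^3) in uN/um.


Step 1: Convert E to consistent units (1 GPa = 1000 uN/um^2).
E = 170 GPa = 170000 uN/um^2
Step 2: Compute t^3 = 1^3 = 1
Step 3: Compute L^3 = 125^3 = 1953125
Step 4: k = 170000 * 19 * 1 / (4 * 1953125)
k = 0.4134 uN/um


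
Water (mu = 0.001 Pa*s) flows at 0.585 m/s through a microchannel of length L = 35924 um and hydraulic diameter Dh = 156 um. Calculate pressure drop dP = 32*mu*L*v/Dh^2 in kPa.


Step 1: Convert to SI: L = 35924e-6 m, Dh = 156e-6 m
Step 2: dP = 32 * 0.001 * 35924e-6 * 0.585 / (156e-6)^2
Step 3: dP = 27633.85 Pa
Step 4: Convert to kPa: dP = 27.63 kPa


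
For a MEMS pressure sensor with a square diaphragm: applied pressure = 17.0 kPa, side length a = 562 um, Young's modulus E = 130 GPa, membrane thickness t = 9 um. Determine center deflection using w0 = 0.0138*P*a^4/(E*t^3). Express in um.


Step 1: Convert pressure to compatible units (E is in GPa, so P in GPa).
P = 17.0 kPa = 17.0e-6 GPa
Step 2: Compute numerator: 0.0138 * P * a^4.
a^4 = 562^4 = 99757432336
numerator = 0.0138 * 17.0e-6 * 99757432336 = 2.34031e+04
Step 3: Compute denominator: E * t^3 = 130 * 9^3 = 94770
Step 4: w0 = numerator / denominator = 2.34031e+04 / 94770 = 0.2469 um


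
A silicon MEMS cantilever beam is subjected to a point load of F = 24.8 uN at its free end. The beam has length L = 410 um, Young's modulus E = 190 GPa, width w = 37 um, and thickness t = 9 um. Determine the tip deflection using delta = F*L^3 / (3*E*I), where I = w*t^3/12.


Step 1: Calculate the second moment of area.
I = w * t^3 / 12 = 37 * 9^3 / 12 = 2247.75 um^4
Step 2: Convert E to consistent units (1 GPa = 1000 uN/um^2).
E = 190 GPa = 190000 uN/um^2
Step 3: Calculate tip deflection.
delta = F * L^3 / (3 * E * I)
delta = 24.8 * 410^3 / (3 * 190000 * 2247.75)
delta = 1.3341 um


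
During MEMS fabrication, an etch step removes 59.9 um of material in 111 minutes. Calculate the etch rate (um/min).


Step 1: Etch rate = depth / time
Step 2: rate = 59.9 / 111
rate = 0.54 um/min


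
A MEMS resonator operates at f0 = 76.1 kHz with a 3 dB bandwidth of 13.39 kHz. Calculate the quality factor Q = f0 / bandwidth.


Step 1: Q = f0 / bandwidth
Step 2: Q = 76.1 / 13.39
Q = 5.7


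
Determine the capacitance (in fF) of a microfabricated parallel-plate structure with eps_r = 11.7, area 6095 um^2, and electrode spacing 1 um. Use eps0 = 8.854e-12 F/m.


Step 1: Convert area to m^2: A = 6095e-12 m^2
Step 2: Convert gap to m: d = 1e-6 m
Step 3: C = eps0 * eps_r * A / d
C = 8.854e-12 * 11.7 * 6095e-12 / 1e-6
Step 4: Convert to fF (multiply by 1e15).
C = 631.39 fF


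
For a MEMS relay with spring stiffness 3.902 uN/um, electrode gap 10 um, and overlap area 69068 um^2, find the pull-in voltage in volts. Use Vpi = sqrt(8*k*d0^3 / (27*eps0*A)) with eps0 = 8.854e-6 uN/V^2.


Step 1: Compute numerator: 8 * k * d0^3 = 8 * 3.902 * 10^3 = 31216.0
Step 2: Compute denominator: 27 * eps0 * A = 27 * 8.854e-6 * 69068 = 16.511258
Step 3: Vpi = sqrt(31216.0 / 16.511258)
Vpi = 43.48 V


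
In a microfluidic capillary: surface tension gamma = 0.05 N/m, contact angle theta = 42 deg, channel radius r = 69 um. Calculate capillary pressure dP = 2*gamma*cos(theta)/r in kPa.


Step 1: cos(42 deg) = 0.7431
Step 2: Convert r to m: r = 69e-6 m
Step 3: dP = 2 * 0.05 * 0.7431 / 69e-6 = 1077.0 Pa
Step 4: Convert Pa to kPa (divide by 1000).
dP = 1.08 kPa


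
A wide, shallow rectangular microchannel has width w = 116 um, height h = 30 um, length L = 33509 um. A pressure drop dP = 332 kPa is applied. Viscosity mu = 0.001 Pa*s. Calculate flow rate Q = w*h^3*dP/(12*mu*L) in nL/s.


Step 1: Convert all dimensions to SI (meters).
w = 116e-6 m, h = 30e-6 m, L = 33509e-6 m, dP = 332e3 Pa
Step 2: Q = w * h^3 * dP / (12 * mu * L)
Q = 116e-6 * (30e-6)^3 * 332e3 / (12 * 0.001 * 33509e-6) = 2.58593214e-09 m^3/s
Step 3: Convert Q from m^3/s to nL/s (1 m^3 = 1e12 nL, so multiply by 1e12).
Q = 2585.932 nL/s


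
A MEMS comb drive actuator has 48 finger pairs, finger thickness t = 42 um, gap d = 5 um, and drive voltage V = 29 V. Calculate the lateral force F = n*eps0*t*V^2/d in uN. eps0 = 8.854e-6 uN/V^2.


Step 1: Parameters: n=48, eps0=8.854e-6 uN/V^2, t=42 um, V=29 V, d=5 um
Step 2: V^2 = 841
Step 3: F = 48 * 8.854e-6 * 42 * 841 / 5
F = 3.002 uN


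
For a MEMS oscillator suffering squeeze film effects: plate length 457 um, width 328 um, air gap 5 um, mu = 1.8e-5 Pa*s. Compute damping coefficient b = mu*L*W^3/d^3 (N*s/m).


Step 1: Convert to SI.
L = 457e-6 m, W = 328e-6 m, d = 5e-6 m
Step 2: W^3 = (328e-6)^3 = 3.53e-11 m^3
Step 3: d^3 = (5e-6)^3 = 1.25e-16 m^3
Step 4: b = 1.8e-5 * 457e-6 * 3.53e-11 / 1.25e-16
b = 2.32e-03 N*s/m


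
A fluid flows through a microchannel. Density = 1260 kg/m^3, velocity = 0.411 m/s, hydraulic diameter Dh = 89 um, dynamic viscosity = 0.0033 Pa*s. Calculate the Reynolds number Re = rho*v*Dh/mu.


Step 1: Convert Dh to meters: Dh = 89e-6 m
Step 2: Re = rho * v * Dh / mu
Re = 1260 * 0.411 * 89e-6 / 0.0033
Re = 13.967


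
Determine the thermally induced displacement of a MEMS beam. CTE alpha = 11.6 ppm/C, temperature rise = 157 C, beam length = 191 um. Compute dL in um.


Step 1: Convert CTE: alpha = 11.6 ppm/C = 11.6e-6 /C
Step 2: dL = 11.6e-6 * 157 * 191
dL = 0.3478 um


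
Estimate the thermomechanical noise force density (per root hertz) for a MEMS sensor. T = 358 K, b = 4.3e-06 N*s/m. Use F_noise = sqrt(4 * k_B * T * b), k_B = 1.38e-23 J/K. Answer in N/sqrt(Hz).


Step 1: Compute 4 * k_B * T * b
= 4 * 1.38e-23 * 358 * 4.3e-06
= 8.4975e-26 N^2/Hz
Step 2: F_noise = sqrt(8.4975e-26)
F_noise = 2.92e-13 N/sqrt(Hz)


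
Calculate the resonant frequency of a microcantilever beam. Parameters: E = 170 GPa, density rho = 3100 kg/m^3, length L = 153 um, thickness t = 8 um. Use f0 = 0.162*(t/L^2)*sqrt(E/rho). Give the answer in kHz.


Step 1: Convert units to SI.
t_SI = 8e-6 m, L_SI = 153e-6 m
Step 2: Calculate sqrt(E/rho).
sqrt(170e9 / 3100) = 7405.32 m/s
Step 3: Compute f0.
f0 = 0.162 * 8e-6 / (153e-6)^2 * 7405.32 = 409983.1 Hz = 409.98 kHz


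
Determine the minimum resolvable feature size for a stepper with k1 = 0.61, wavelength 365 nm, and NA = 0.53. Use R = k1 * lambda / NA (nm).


Step 1: Identify values: k1 = 0.61, lambda = 365 nm, NA = 0.53
Step 2: R = k1 * lambda / NA
R = 0.61 * 365 / 0.53
R = 420.1 nm


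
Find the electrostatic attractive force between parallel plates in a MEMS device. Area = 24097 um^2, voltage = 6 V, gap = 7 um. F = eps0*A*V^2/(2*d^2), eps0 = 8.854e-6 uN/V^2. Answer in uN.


Step 1: Identify parameters.
eps0 = 8.854e-6 uN/V^2, A = 24097 um^2, V = 6 V, d = 7 um
Step 2: Compute V^2 = 6^2 = 36
Step 3: Compute d^2 = 7^2 = 49
Step 4: F = 0.5 * 8.854e-6 * 24097 * 36 / 49
F = 0.078 uN


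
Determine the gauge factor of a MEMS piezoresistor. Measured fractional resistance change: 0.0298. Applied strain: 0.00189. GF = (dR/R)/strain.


Step 1: Identify values.
dR/R = 0.0298, strain = 0.00189
Step 2: GF = (dR/R) / strain = 0.0298 / 0.00189
GF = 15.8


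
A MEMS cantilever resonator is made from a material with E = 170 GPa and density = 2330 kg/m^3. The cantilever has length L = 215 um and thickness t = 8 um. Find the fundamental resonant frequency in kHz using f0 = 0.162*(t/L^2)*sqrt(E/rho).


Step 1: Convert units to SI.
t_SI = 8e-6 m, L_SI = 215e-6 m
Step 2: Calculate sqrt(E/rho).
sqrt(170e9 / 2330) = 8541.74 m/s
Step 3: Compute f0.
f0 = 0.162 * 8e-6 / (215e-6)^2 * 8541.74 = 239482.9 Hz = 239.48 kHz


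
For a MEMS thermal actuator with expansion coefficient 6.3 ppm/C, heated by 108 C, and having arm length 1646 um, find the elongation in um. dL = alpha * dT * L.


Step 1: Convert CTE: alpha = 6.3 ppm/C = 6.3e-6 /C
Step 2: dL = 6.3e-6 * 108 * 1646
dL = 1.1199 um


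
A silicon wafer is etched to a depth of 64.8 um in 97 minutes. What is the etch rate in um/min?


Step 1: Etch rate = depth / time
Step 2: rate = 64.8 / 97
rate = 0.668 um/min


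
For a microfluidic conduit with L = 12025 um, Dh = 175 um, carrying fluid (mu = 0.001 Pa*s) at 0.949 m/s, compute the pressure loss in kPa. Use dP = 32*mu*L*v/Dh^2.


Step 1: Convert to SI: L = 12025e-6 m, Dh = 175e-6 m
Step 2: dP = 32 * 0.001 * 12025e-6 * 0.949 / (175e-6)^2
Step 3: dP = 11924.09 Pa
Step 4: Convert to kPa: dP = 11.92 kPa


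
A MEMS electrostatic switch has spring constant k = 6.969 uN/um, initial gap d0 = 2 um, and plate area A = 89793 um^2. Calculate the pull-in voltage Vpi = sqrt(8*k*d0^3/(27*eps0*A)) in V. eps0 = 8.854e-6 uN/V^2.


Step 1: Compute numerator: 8 * k * d0^3 = 8 * 6.969 * 2^3 = 446.016
Step 2: Compute denominator: 27 * eps0 * A = 27 * 8.854e-6 * 89793 = 21.465735
Step 3: Vpi = sqrt(446.016 / 21.465735)
Vpi = 4.56 V


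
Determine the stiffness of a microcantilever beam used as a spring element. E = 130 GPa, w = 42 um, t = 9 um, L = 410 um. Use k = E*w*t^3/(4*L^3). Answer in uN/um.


Step 1: Convert E to consistent units (1 GPa = 1000 uN/um^2).
E = 130 GPa = 130000 uN/um^2
Step 2: Compute t^3 = 9^3 = 729
Step 3: Compute L^3 = 410^3 = 68921000
Step 4: k = 130000 * 42 * 729 / (4 * 68921000)
k = 14.4381 uN/um


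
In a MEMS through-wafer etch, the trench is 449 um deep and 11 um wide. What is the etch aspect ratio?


Step 1: AR = depth / width
Step 2: AR = 449 / 11
AR = 40.8


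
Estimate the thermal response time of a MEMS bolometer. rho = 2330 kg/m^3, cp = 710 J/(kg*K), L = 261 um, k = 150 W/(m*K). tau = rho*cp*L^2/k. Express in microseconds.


Step 1: Convert L to m: L = 261e-6 m
Step 2: L^2 = (261e-6)^2 = 6.8121e-08 m^2
Step 3: tau = 2330 * 710 * 6.8121e-08 / 150 = 7.512838e-04 s
Step 4: Convert to microseconds (multiply by 1e6).
tau = 751.284 us


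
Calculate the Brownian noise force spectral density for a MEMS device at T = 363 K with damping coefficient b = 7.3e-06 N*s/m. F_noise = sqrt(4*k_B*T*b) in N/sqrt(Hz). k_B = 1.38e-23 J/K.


Step 1: Compute 4 * k_B * T * b
= 4 * 1.38e-23 * 363 * 7.3e-06
= 1.4627e-25 N^2/Hz
Step 2: F_noise = sqrt(1.4627e-25)
F_noise = 3.82e-13 N/sqrt(Hz)


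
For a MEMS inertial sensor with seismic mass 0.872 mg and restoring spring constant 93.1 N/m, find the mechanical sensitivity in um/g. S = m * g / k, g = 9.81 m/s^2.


Step 1: Convert mass: m = 0.872 mg = 8.72e-07 kg
Step 2: S = m * g / k = 8.72e-07 * 9.81 / 93.1
Step 3: S = 9.19e-08 m/g
Step 4: Convert to um/g: S = 0.092 um/g


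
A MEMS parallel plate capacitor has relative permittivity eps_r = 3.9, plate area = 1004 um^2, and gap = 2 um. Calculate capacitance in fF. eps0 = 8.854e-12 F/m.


Step 1: Convert area to m^2: A = 1004e-12 m^2
Step 2: Convert gap to m: d = 2e-6 m
Step 3: C = eps0 * eps_r * A / d
C = 8.854e-12 * 3.9 * 1004e-12 / 2e-6
Step 4: Convert to fF (multiply by 1e15).
C = 17.33 fF


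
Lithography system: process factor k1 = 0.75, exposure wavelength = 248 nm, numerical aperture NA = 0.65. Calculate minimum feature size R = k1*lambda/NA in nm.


Step 1: Identify values: k1 = 0.75, lambda = 248 nm, NA = 0.65
Step 2: R = k1 * lambda / NA
R = 0.75 * 248 / 0.65
R = 286.2 nm


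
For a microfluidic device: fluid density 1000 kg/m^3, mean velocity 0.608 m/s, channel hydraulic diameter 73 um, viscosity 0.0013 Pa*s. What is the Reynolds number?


Step 1: Convert Dh to meters: Dh = 73e-6 m
Step 2: Re = rho * v * Dh / mu
Re = 1000 * 0.608 * 73e-6 / 0.0013
Re = 34.142


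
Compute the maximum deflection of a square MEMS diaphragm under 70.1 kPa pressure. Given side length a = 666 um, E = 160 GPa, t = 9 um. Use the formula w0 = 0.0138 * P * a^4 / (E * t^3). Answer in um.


Step 1: Convert pressure to compatible units (E is in GPa, so P in GPa).
P = 70.1 kPa = 70.1e-6 GPa
Step 2: Compute numerator: 0.0138 * P * a^4.
a^4 = 666^4 = 196741925136
numerator = 0.0138 * 70.1e-6 * 196741925136 = 1.903242e+05
Step 3: Compute denominator: E * t^3 = 160 * 9^3 = 116640
Step 4: w0 = numerator / denominator = 1.903242e+05 / 116640 = 1.6317 um


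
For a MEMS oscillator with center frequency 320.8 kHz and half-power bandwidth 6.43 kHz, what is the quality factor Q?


Step 1: Q = f0 / bandwidth
Step 2: Q = 320.8 / 6.43
Q = 49.9


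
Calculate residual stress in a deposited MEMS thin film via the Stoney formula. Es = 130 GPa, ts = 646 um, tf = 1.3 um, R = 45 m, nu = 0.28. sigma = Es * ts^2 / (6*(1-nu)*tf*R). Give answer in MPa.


Step 1: Compute numerator: Es * ts^2 = 130 * 646^2 = 54251080 (GPa*um^2)
Step 2: Compute denominator (R in um): 6*(1-nu)*tf*R = 6*0.72*1.3*45e6 = 252720000.0 (um^2)
Step 3: sigma (GPa) = 54251080 / 252720000.0 = 2.14669e-01 GPa
Step 4: Convert to MPa (x1000): sigma = 214.7 MPa


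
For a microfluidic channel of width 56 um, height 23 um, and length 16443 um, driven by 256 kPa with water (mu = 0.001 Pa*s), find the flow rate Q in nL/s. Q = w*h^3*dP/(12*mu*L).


Step 1: Convert all dimensions to SI (meters).
w = 56e-6 m, h = 23e-6 m, L = 16443e-6 m, dP = 256e3 Pa
Step 2: Q = w * h^3 * dP / (12 * mu * L)
Q = 56e-6 * (23e-6)^3 * 256e3 / (12 * 0.001 * 16443e-6) = 8.8399376e-10 m^3/s
Step 3: Convert Q from m^3/s to nL/s (1 m^3 = 1e12 nL, so multiply by 1e12).
Q = 883.994 nL/s


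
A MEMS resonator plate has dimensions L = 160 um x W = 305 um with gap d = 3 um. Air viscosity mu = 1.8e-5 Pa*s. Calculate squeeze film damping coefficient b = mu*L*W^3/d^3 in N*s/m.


Step 1: Convert to SI.
L = 160e-6 m, W = 305e-6 m, d = 3e-6 m
Step 2: W^3 = (305e-6)^3 = 2.84e-11 m^3
Step 3: d^3 = (3e-6)^3 = 2.70e-17 m^3
Step 4: b = 1.8e-5 * 160e-6 * 2.84e-11 / 2.70e-17
b = 3.03e-03 N*s/m


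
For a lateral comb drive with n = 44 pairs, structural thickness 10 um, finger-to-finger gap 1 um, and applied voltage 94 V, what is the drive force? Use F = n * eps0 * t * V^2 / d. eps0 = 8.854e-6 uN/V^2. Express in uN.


Step 1: Parameters: n=44, eps0=8.854e-6 uN/V^2, t=10 um, V=94 V, d=1 um
Step 2: V^2 = 8836
Step 3: F = 44 * 8.854e-6 * 10 * 8836 / 1
F = 34.423 uN


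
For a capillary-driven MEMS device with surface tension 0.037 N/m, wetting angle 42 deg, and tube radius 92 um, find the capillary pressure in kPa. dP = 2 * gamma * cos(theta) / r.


Step 1: cos(42 deg) = 0.7431
Step 2: Convert r to m: r = 92e-6 m
Step 3: dP = 2 * 0.037 * 0.7431 / 92e-6 = 597.7 Pa
Step 4: Convert Pa to kPa (divide by 1000).
dP = 0.6 kPa


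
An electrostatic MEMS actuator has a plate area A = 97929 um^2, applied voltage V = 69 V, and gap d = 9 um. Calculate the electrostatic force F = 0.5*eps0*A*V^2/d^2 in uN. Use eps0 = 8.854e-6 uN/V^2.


Step 1: Identify parameters.
eps0 = 8.854e-6 uN/V^2, A = 97929 um^2, V = 69 V, d = 9 um
Step 2: Compute V^2 = 69^2 = 4761
Step 3: Compute d^2 = 9^2 = 81
Step 4: F = 0.5 * 8.854e-6 * 97929 * 4761 / 81
F = 25.482 uN


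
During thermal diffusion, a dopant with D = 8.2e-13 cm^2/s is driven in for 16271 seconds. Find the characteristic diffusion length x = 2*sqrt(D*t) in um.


Step 1: Compute D*t = 8.2e-13 * 16271 = 1.334222e-08 cm^2
Step 2: sqrt(D*t) = 1.1551e-04 cm
Step 3: x = 2 * 1.1551e-04 cm = 2.3102e-04 cm
Step 4: Convert to um (1 cm = 1e4 um): x = 2.31 um


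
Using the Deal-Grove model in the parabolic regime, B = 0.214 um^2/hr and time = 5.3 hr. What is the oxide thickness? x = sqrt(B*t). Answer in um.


Step 1: Compute B*t = 0.214 * 5.3 = 1.1342
Step 2: x = sqrt(1.1342)
x = 1.065 um


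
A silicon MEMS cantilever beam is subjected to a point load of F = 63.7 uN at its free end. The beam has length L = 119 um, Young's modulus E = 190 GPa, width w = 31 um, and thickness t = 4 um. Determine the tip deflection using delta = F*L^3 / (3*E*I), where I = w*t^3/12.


Step 1: Calculate the second moment of area.
I = w * t^3 / 12 = 31 * 4^3 / 12 = 165.3333 um^4
Step 2: Convert E to consistent units (1 GPa = 1000 uN/um^2).
E = 190 GPa = 190000 uN/um^2
Step 3: Calculate tip deflection.
delta = F * L^3 / (3 * E * I)
delta = 63.7 * 119^3 / (3 * 190000 * 165.3333)
delta = 1.1391 um


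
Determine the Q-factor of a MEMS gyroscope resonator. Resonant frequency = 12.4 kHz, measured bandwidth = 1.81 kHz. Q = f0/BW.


Step 1: Q = f0 / bandwidth
Step 2: Q = 12.4 / 1.81
Q = 6.9


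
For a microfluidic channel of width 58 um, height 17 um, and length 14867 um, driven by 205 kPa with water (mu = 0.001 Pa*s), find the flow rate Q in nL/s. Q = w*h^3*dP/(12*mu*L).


Step 1: Convert all dimensions to SI (meters).
w = 58e-6 m, h = 17e-6 m, L = 14867e-6 m, dP = 205e3 Pa
Step 2: Q = w * h^3 * dP / (12 * mu * L)
Q = 58e-6 * (17e-6)^3 * 205e3 / (12 * 0.001 * 14867e-6) = 3.2743419e-10 m^3/s
Step 3: Convert Q from m^3/s to nL/s (1 m^3 = 1e12 nL, so multiply by 1e12).
Q = 327.434 nL/s


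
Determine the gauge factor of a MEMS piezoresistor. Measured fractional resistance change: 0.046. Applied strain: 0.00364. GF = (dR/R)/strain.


Step 1: Identify values.
dR/R = 0.046, strain = 0.00364
Step 2: GF = (dR/R) / strain = 0.046 / 0.00364
GF = 12.6


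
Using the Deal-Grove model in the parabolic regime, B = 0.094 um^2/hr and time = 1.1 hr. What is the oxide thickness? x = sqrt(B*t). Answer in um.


Step 1: Compute B*t = 0.094 * 1.1 = 0.1034
Step 2: x = sqrt(0.1034)
x = 0.322 um


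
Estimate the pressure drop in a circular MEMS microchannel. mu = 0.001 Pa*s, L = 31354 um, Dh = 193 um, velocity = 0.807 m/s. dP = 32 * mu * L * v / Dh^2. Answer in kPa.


Step 1: Convert to SI: L = 31354e-6 m, Dh = 193e-6 m
Step 2: dP = 32 * 0.001 * 31354e-6 * 0.807 / (193e-6)^2
Step 3: dP = 21737.11 Pa
Step 4: Convert to kPa: dP = 21.74 kPa


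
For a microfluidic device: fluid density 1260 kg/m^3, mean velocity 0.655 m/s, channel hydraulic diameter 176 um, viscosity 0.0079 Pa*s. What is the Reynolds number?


Step 1: Convert Dh to meters: Dh = 176e-6 m
Step 2: Re = rho * v * Dh / mu
Re = 1260 * 0.655 * 176e-6 / 0.0079
Re = 18.386


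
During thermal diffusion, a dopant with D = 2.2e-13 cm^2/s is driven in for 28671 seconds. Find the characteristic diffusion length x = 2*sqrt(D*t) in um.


Step 1: Compute D*t = 2.2e-13 * 28671 = 6.30762e-09 cm^2
Step 2: sqrt(D*t) = 7.94205e-05 cm
Step 3: x = 2 * 7.94205e-05 cm = 1.58841e-04 cm
Step 4: Convert to um (1 cm = 1e4 um): x = 1.588 um


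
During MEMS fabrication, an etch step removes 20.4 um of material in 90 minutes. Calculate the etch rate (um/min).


Step 1: Etch rate = depth / time
Step 2: rate = 20.4 / 90
rate = 0.227 um/min


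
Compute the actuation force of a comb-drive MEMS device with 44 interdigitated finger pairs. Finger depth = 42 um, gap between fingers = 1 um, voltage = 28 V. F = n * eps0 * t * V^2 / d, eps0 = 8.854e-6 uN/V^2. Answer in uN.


Step 1: Parameters: n=44, eps0=8.854e-6 uN/V^2, t=42 um, V=28 V, d=1 um
Step 2: V^2 = 784
Step 3: F = 44 * 8.854e-6 * 42 * 784 / 1
F = 12.828 uN


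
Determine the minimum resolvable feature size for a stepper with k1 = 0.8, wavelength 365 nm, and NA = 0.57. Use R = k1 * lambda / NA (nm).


Step 1: Identify values: k1 = 0.8, lambda = 365 nm, NA = 0.57
Step 2: R = k1 * lambda / NA
R = 0.8 * 365 / 0.57
R = 512.3 nm


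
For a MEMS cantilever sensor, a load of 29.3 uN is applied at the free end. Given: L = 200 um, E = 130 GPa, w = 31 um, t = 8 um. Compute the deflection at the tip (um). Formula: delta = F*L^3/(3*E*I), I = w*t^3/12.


Step 1: Calculate the second moment of area.
I = w * t^3 / 12 = 31 * 8^3 / 12 = 1322.6667 um^4
Step 2: Convert E to consistent units (1 GPa = 1000 uN/um^2).
E = 130 GPa = 130000 uN/um^2
Step 3: Calculate tip deflection.
delta = F * L^3 / (3 * E * I)
delta = 29.3 * 200^3 / (3 * 130000 * 1322.6667)
delta = 0.4544 um


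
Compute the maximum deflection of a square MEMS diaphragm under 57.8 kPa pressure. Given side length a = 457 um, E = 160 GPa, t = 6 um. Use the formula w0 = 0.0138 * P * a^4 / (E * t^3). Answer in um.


Step 1: Convert pressure to compatible units (E is in GPa, so P in GPa).
P = 57.8 kPa = 57.8e-6 GPa
Step 2: Compute numerator: 0.0138 * P * a^4.
a^4 = 457^4 = 43617904801
numerator = 0.0138 * 57.8e-6 * 43617904801 = 3.479139e+04
Step 3: Compute denominator: E * t^3 = 160 * 6^3 = 34560
Step 4: w0 = numerator / denominator = 3.479139e+04 / 34560 = 1.0067 um


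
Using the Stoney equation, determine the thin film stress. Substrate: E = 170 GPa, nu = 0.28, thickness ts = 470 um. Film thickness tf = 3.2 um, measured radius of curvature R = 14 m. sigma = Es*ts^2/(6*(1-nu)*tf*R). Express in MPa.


Step 1: Compute numerator: Es * ts^2 = 170 * 470^2 = 37553000 (GPa*um^2)
Step 2: Compute denominator (R in um): 6*(1-nu)*tf*R = 6*0.72*3.2*14e6 = 193536000.0 (um^2)
Step 3: sigma (GPa) = 37553000 / 193536000.0 = 1.94036e-01 GPa
Step 4: Convert to MPa (x1000): sigma = 194.0 MPa


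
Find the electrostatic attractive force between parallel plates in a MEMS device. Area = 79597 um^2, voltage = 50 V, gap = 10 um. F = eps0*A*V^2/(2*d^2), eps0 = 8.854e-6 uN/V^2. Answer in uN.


Step 1: Identify parameters.
eps0 = 8.854e-6 uN/V^2, A = 79597 um^2, V = 50 V, d = 10 um
Step 2: Compute V^2 = 50^2 = 2500
Step 3: Compute d^2 = 10^2 = 100
Step 4: F = 0.5 * 8.854e-6 * 79597 * 2500 / 100
F = 8.809 uN


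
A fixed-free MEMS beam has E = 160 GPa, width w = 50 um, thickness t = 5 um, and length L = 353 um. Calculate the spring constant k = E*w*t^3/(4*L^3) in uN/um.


Step 1: Convert E to consistent units (1 GPa = 1000 uN/um^2).
E = 160 GPa = 160000 uN/um^2
Step 2: Compute t^3 = 5^3 = 125
Step 3: Compute L^3 = 353^3 = 43986977
Step 4: k = 160000 * 50 * 125 / (4 * 43986977)
k = 5.6835 uN/um


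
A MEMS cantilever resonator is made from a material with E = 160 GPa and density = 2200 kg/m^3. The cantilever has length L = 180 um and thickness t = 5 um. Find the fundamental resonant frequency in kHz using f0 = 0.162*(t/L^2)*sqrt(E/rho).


Step 1: Convert units to SI.
t_SI = 5e-6 m, L_SI = 180e-6 m
Step 2: Calculate sqrt(E/rho).
sqrt(160e9 / 2200) = 8528.03 m/s
Step 3: Compute f0.
f0 = 0.162 * 5e-6 / (180e-6)^2 * 8528.03 = 213200.8 Hz = 213.2 kHz


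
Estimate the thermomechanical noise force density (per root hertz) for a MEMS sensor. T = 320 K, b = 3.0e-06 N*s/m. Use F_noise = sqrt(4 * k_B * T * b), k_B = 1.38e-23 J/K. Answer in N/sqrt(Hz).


Step 1: Compute 4 * k_B * T * b
= 4 * 1.38e-23 * 320 * 3.0e-06
= 5.2992e-26 N^2/Hz
Step 2: F_noise = sqrt(5.2992e-26)
F_noise = 2.30e-13 N/sqrt(Hz)


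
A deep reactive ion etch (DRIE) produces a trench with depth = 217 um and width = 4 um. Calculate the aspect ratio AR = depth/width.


Step 1: AR = depth / width
Step 2: AR = 217 / 4
AR = 54.3


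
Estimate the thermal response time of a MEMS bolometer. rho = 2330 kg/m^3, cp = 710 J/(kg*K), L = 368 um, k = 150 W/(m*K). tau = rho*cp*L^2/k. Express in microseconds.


Step 1: Convert L to m: L = 368e-6 m
Step 2: L^2 = (368e-6)^2 = 1.35424e-07 m^2
Step 3: tau = 2330 * 710 * 1.35424e-07 / 150 = 1.49354615e-03 s
Step 4: Convert to microseconds (multiply by 1e6).
tau = 1493.546 us


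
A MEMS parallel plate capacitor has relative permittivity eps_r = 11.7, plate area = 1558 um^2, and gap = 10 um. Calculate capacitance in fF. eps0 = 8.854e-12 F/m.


Step 1: Convert area to m^2: A = 1558e-12 m^2
Step 2: Convert gap to m: d = 10e-6 m
Step 3: C = eps0 * eps_r * A / d
C = 8.854e-12 * 11.7 * 1558e-12 / 10e-6
Step 4: Convert to fF (multiply by 1e15).
C = 16.14 fF


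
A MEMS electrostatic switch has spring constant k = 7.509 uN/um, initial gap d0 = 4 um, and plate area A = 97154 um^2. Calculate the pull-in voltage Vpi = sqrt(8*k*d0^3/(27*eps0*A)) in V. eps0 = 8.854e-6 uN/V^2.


Step 1: Compute numerator: 8 * k * d0^3 = 8 * 7.509 * 4^3 = 3844.608
Step 2: Compute denominator: 27 * eps0 * A = 27 * 8.854e-6 * 97154 = 23.225441
Step 3: Vpi = sqrt(3844.608 / 23.225441)
Vpi = 12.87 V


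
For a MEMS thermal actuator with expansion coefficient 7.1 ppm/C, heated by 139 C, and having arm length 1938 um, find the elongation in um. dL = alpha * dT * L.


Step 1: Convert CTE: alpha = 7.1 ppm/C = 7.1e-6 /C
Step 2: dL = 7.1e-6 * 139 * 1938
dL = 1.9126 um


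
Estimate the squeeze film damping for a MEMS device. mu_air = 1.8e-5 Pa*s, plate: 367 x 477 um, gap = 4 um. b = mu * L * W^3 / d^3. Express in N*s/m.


Step 1: Convert to SI.
L = 367e-6 m, W = 477e-6 m, d = 4e-6 m
Step 2: W^3 = (477e-6)^3 = 1.09e-10 m^3
Step 3: d^3 = (4e-6)^3 = 6.40e-17 m^3
Step 4: b = 1.8e-5 * 367e-6 * 1.09e-10 / 6.40e-17
b = 1.12e-02 N*s/m


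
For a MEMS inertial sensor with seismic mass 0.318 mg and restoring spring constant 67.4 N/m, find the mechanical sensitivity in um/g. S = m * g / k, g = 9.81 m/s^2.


Step 1: Convert mass: m = 0.318 mg = 3.18e-07 kg
Step 2: S = m * g / k = 3.18e-07 * 9.81 / 67.4
Step 3: S = 4.63e-08 m/g
Step 4: Convert to um/g: S = 0.046 um/g


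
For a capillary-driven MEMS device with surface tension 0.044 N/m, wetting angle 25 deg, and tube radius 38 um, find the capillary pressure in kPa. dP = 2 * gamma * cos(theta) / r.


Step 1: cos(25 deg) = 0.9063
Step 2: Convert r to m: r = 38e-6 m
Step 3: dP = 2 * 0.044 * 0.9063 / 38e-6 = 2098.8 Pa
Step 4: Convert Pa to kPa (divide by 1000).
dP = 2.1 kPa


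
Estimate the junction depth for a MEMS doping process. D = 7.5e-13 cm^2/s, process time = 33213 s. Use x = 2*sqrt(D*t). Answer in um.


Step 1: Compute D*t = 7.5e-13 * 33213 = 2.490975e-08 cm^2
Step 2: sqrt(D*t) = 1.57828e-04 cm
Step 3: x = 2 * 1.57828e-04 cm = 3.15656e-04 cm
Step 4: Convert to um (1 cm = 1e4 um): x = 3.157 um


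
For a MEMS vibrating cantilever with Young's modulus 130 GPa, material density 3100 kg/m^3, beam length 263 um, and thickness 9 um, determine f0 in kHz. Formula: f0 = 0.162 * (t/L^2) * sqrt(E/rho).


Step 1: Convert units to SI.
t_SI = 9e-6 m, L_SI = 263e-6 m
Step 2: Calculate sqrt(E/rho).
sqrt(130e9 / 3100) = 6475.76 m/s
Step 3: Compute f0.
f0 = 0.162 * 9e-6 / (263e-6)^2 * 6475.76 = 136501.3 Hz = 136.5 kHz


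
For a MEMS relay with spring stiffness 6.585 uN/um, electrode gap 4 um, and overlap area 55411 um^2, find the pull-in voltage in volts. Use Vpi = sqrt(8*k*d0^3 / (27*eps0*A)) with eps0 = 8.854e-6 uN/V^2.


Step 1: Compute numerator: 8 * k * d0^3 = 8 * 6.585 * 4^3 = 3371.52
Step 2: Compute denominator: 27 * eps0 * A = 27 * 8.854e-6 * 55411 = 13.246443
Step 3: Vpi = sqrt(3371.52 / 13.246443)
Vpi = 15.95 V


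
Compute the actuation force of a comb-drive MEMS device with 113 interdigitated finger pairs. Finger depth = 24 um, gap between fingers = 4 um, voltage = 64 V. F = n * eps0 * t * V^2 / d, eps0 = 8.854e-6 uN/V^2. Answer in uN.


Step 1: Parameters: n=113, eps0=8.854e-6 uN/V^2, t=24 um, V=64 V, d=4 um
Step 2: V^2 = 4096
Step 3: F = 113 * 8.854e-6 * 24 * 4096 / 4
F = 24.588 uN


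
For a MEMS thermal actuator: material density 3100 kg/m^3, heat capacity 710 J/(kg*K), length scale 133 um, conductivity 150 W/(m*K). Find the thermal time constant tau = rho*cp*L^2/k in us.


Step 1: Convert L to m: L = 133e-6 m
Step 2: L^2 = (133e-6)^2 = 1.7689e-08 m^2
Step 3: tau = 3100 * 710 * 1.7689e-08 / 150 = 2.5955659e-04 s
Step 4: Convert to microseconds (multiply by 1e6).
tau = 259.557 us


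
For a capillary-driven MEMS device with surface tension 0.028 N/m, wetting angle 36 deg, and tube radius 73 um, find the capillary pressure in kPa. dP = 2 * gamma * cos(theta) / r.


Step 1: cos(36 deg) = 0.809
Step 2: Convert r to m: r = 73e-6 m
Step 3: dP = 2 * 0.028 * 0.809 / 73e-6 = 620.6 Pa
Step 4: Convert Pa to kPa (divide by 1000).
dP = 0.62 kPa
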